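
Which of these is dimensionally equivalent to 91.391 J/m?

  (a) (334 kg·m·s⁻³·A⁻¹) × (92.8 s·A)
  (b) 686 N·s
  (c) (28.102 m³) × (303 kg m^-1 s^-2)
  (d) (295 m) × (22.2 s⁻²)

(a)

Reference: J·m⁻¹ = N·m·m⁻¹ = kg·m·s⁻².
Each option:
  (a) [kg·m·s⁻³·A⁻¹] · [s·A] = kg·m·s⁻²  ← same
  (b) N·s = kg·m·s⁻²·s = kg·m·s⁻¹
  (c) [m³] · [kg·m⁻¹·s⁻²] = kg·m²·s⁻²
  (d) [m] · [s⁻²] = m·s⁻²
Only (a) matches kg·m·s⁻².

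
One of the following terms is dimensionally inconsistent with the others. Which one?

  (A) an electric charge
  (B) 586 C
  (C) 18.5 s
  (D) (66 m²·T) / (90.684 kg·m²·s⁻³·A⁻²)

(C)

Expand each in SI base units:
  (A) [electric charge] = s·A
  (B) C = s·A
  (C) s
  (D) [kg·m²·s⁻²·A⁻¹] / [kg·m²·s⁻³·A⁻²] = s·A
All reduce to s·A except (C), which is s.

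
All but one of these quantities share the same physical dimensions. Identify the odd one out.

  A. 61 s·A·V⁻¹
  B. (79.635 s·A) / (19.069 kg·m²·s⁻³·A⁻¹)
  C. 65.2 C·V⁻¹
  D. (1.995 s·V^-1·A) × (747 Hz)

D.

Work out the base dimensions of each:
  A. A·s·V⁻¹ = A·s·(J·C⁻¹)⁻¹ = kg⁻¹·m⁻²·s⁴·A²
  B. [s·A] / [kg·m²·s⁻³·A⁻¹] = kg⁻¹·m⁻²·s⁴·A²
  C. C·V⁻¹ = s·A·(J·C⁻¹)⁻¹ = kg⁻¹·m⁻²·s⁴·A²
  D. [kg⁻¹·m⁻²·s⁴·A²] · [s⁻¹] = kg⁻¹·m⁻²·s³·A²
All reduce to kg⁻¹·m⁻²·s⁴·A² except D., which is kg⁻¹·m⁻²·s³·A².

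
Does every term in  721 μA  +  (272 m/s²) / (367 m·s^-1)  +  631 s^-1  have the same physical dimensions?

No

Work out the base dimensions of each:
  721 μA:  A
  (272 m/s²) / (367 m·s^-1):  [m·s⁻²] / [m·s⁻¹] = s⁻¹
  631 s^-1:  s⁻¹
The terms do not share a single dimension (A vs s⁻¹).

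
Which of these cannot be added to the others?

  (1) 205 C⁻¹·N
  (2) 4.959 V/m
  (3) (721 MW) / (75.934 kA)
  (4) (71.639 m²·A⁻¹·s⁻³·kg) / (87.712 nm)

Expand each in SI base units:
  (1) N·C⁻¹ = kg·m·s⁻²·(s·A)⁻¹ = kg·m·s⁻³·A⁻¹
  (2) V·m⁻¹ = J·C⁻¹·m⁻¹ = kg·m·s⁻³·A⁻¹
  (3) [kg·m²·s⁻³] / [A] = kg·m²·s⁻³·A⁻¹
  (4) [kg·m²·s⁻³·A⁻¹] / [m] = kg·m·s⁻³·A⁻¹
All reduce to kg·m·s⁻³·A⁻¹ except (3), which is kg·m²·s⁻³·A⁻¹.

(3)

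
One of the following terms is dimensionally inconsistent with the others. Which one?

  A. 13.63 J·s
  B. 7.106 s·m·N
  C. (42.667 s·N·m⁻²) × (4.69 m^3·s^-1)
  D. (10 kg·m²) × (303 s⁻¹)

Expand each in SI base units:
  A. J·s = N·m·s = kg·m²·s⁻¹
  B. N·m·s = kg·m·s⁻²·m·s = kg·m²·s⁻¹
  C. [kg·m⁻¹·s⁻¹] · [m³·s⁻¹] = kg·m²·s⁻²
  D. [kg·m²] · [s⁻¹] = kg·m²·s⁻¹
All reduce to kg·m²·s⁻¹ except C., which is kg·m²·s⁻².

C.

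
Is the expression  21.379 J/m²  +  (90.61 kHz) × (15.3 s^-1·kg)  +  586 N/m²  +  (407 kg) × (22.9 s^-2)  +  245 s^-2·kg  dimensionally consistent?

No

Dimensions:
  21.379 J/m²:  J·m⁻² = N·m·m⁻² = kg·s⁻²
  (90.61 kHz) × (15.3 s^-1·kg):  [s⁻¹] · [kg·s⁻¹] = kg·s⁻²
  586 N/m²:  N·m⁻² = kg·m·s⁻²·m⁻² = kg·m⁻¹·s⁻²
  (407 kg) × (22.9 s^-2):  [kg] · [s⁻²] = kg·s⁻²
  245 s^-2·kg:  kg·s⁻²
The terms do not share a single dimension (kg·m⁻¹·s⁻² vs kg·s⁻²).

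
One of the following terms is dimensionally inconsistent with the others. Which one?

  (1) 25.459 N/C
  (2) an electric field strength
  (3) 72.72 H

Reduce each to base SI dimensions:
  (1) N·C⁻¹ = kg·m·s⁻²·(s·A)⁻¹ = kg·m·s⁻³·A⁻¹
  (2) [electric field strength] = kg·m·s⁻³·A⁻¹
  (3) H = V·s·A⁻¹ = kg·m²·s⁻²·A⁻²
All reduce to kg·m·s⁻³·A⁻¹ except (3), which is kg·m²·s⁻²·A⁻².

(3)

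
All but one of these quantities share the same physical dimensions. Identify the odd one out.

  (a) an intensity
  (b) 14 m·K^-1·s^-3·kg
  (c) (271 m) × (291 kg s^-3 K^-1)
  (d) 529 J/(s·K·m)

In SI base units:
  (a) [intensity] = kg·s⁻³
  (b) kg·m·s⁻³·K⁻¹
  (c) [m] · [kg·s⁻³·K⁻¹] = kg·m·s⁻³·K⁻¹
  (d) J·s⁻¹·m⁻¹·K⁻¹ = N·m·s⁻¹·m⁻¹·K⁻¹ = kg·m·s⁻³·K⁻¹
All reduce to kg·m·s⁻³·K⁻¹ except (a), which is kg·s⁻³.

(a)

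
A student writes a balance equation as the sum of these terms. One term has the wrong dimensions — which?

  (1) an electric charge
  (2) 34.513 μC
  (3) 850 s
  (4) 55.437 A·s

(3)

Reduce each to base SI dimensions:
  (1) [electric charge] = s·A
  (2) C = s·A
  (3) s
  (4) A·s = s·A
All reduce to s·A except (3), which is s.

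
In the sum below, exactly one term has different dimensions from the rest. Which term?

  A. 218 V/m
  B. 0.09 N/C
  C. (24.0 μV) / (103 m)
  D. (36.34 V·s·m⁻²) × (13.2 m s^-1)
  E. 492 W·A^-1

Reduce each to base SI dimensions:
  A. V·m⁻¹ = J·C⁻¹·m⁻¹ = kg·m·s⁻³·A⁻¹
  B. N·C⁻¹ = kg·m·s⁻²·(s·A)⁻¹ = kg·m·s⁻³·A⁻¹
  C. [kg·m²·s⁻³·A⁻¹] / [m] = kg·m·s⁻³·A⁻¹
  D. [kg·s⁻²·A⁻¹] · [m·s⁻¹] = kg·m·s⁻³·A⁻¹
  E. W·A⁻¹ = J·s⁻¹·A⁻¹ = kg·m²·s⁻³·A⁻¹
All reduce to kg·m·s⁻³·A⁻¹ except E., which is kg·m²·s⁻³·A⁻¹.

E.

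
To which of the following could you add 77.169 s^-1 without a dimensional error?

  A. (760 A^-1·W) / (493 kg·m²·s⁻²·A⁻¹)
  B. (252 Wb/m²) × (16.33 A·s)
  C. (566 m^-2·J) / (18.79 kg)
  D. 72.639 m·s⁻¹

A.

Reference: s⁻¹.
Each option:
  A. [kg·m²·s⁻³·A⁻¹] / [kg·m²·s⁻²·A⁻¹] = s⁻¹  ← same
  B. [kg·s⁻²·A⁻¹] · [s·A] = kg·s⁻¹
  C. [kg·s⁻²] / [kg] = s⁻²
  D. m·s⁻¹
Only A. matches s⁻¹.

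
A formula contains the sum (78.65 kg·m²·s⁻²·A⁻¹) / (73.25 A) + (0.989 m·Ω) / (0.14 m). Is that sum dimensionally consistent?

No

Expand each in SI base units:
  (78.65 kg·m²·s⁻²·A⁻¹) / (73.25 A):  [kg·m²·s⁻²·A⁻¹] / [A] = kg·m²·s⁻²·A⁻²
  (0.989 m·Ω) / (0.14 m):  [kg·m³·s⁻³·A⁻²] / [m] = kg·m²·s⁻³·A⁻²
kg·m²·s⁻²·A⁻² ≠ kg·m²·s⁻³·A⁻², so they cannot be added.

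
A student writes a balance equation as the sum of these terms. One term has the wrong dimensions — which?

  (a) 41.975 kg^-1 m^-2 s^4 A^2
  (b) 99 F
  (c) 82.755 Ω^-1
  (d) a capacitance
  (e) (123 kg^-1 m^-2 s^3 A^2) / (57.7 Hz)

In SI base units:
  (a) kg⁻¹·m⁻²·s⁴·A²
  (b) F = C·V⁻¹ = kg⁻¹·m⁻²·s⁴·A²
  (c) Ω⁻¹ = (V·A⁻¹)⁻¹ = kg⁻¹·m⁻²·s³·A²
  (d) [capacitance] = kg⁻¹·m⁻²·s⁴·A²
  (e) [kg⁻¹·m⁻²·s³·A²] / [s⁻¹] = kg⁻¹·m⁻²·s⁴·A²
All reduce to kg⁻¹·m⁻²·s⁴·A² except (c), which is kg⁻¹·m⁻²·s³·A².

(c)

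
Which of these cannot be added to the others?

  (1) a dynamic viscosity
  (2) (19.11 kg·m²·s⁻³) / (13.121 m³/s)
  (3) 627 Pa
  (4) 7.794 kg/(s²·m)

(1)

Dimensions:
  (1) [dynamic viscosity] = kg·m⁻¹·s⁻¹
  (2) [kg·m²·s⁻³] / [m³·s⁻¹] = kg·m⁻¹·s⁻²
  (3) Pa = N·m⁻² = kg·m⁻¹·s⁻²
  (4) kg·m⁻¹·s⁻²
All reduce to kg·m⁻¹·s⁻² except (1), which is kg·m⁻¹·s⁻¹.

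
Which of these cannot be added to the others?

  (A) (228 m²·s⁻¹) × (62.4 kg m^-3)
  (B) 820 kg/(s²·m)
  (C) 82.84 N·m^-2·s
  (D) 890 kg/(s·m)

In SI base units:
  (A) [m²·s⁻¹] · [kg·m⁻³] = kg·m⁻¹·s⁻¹
  (B) kg·m⁻¹·s⁻²
  (C) N·s·m⁻² = kg·m·s⁻²·s·m⁻² = kg·m⁻¹·s⁻¹
  (D) kg·m⁻¹·s⁻¹
All reduce to kg·m⁻¹·s⁻¹ except (B), which is kg·m⁻¹·s⁻².

(B)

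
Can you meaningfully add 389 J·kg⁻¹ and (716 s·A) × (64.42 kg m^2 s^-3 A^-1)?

Expand each in SI base units:
  389 J·kg⁻¹:  J·kg⁻¹ = N·m·kg⁻¹ = m²·s⁻²
  (716 s·A) × (64.42 kg m^2 s^-3 A^-1):  [s·A] · [kg·m²·s⁻³·A⁻¹] = kg·m²·s⁻²
m²·s⁻² ≠ kg·m²·s⁻², so they cannot be added.

No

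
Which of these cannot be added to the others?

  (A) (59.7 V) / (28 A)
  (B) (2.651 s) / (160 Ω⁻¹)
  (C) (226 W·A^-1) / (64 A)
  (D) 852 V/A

(B)

Expand each in SI base units:
  (A) [kg·m²·s⁻³·A⁻¹] / [A] = kg·m²·s⁻³·A⁻²
  (B) [s] / [kg⁻¹·m⁻²·s³·A²] = kg·m²·s⁻²·A⁻²
  (C) [kg·m²·s⁻³·A⁻¹] / [A] = kg·m²·s⁻³·A⁻²
  (D) V·A⁻¹ = J·C⁻¹·A⁻¹ = kg·m²·s⁻³·A⁻²
All reduce to kg·m²·s⁻³·A⁻² except (B), which is kg·m²·s⁻²·A⁻².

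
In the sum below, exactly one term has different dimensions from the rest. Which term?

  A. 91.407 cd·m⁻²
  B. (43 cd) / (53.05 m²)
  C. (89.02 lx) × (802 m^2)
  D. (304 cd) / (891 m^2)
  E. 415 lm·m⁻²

In SI base units:
  A. cd·m⁻² = m⁻²·cd
  B. [cd] / [m²] = m⁻²·cd
  C. [m⁻²·cd] · [m²] = cd
  D. [cd] / [m²] = m⁻²·cd
  E. lm·m⁻² = cd·m⁻² = m⁻²·cd
All reduce to m⁻²·cd except C., which is cd.

C.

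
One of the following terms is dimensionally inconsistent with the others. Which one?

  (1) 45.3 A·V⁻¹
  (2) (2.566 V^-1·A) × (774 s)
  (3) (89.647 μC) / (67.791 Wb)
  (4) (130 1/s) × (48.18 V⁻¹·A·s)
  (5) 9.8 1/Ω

In SI base units:
  (1) A·V⁻¹ = A·(J·C⁻¹)⁻¹ = kg⁻¹·m⁻²·s³·A²
  (2) [kg⁻¹·m⁻²·s³·A²] · [s] = kg⁻¹·m⁻²·s⁴·A²
  (3) [s·A] / [kg·m²·s⁻²·A⁻¹] = kg⁻¹·m⁻²·s³·A²
  (4) [s⁻¹] · [kg⁻¹·m⁻²·s⁴·A²] = kg⁻¹·m⁻²·s³·A²
  (5) Ω⁻¹ = (V·A⁻¹)⁻¹ = kg⁻¹·m⁻²·s³·A²
All reduce to kg⁻¹·m⁻²·s³·A² except (2), which is kg⁻¹·m⁻²·s⁴·A².

(2)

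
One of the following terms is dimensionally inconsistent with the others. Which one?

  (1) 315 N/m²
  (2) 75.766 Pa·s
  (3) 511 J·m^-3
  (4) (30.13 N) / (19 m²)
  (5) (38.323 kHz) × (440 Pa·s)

(2)

Work out the base dimensions of each:
  (1) N·m⁻² = kg·m·s⁻²·m⁻² = kg·m⁻¹·s⁻²
  (2) Pa·s = N·m⁻²·s = kg·m⁻¹·s⁻¹
  (3) J·m⁻³ = N·m·m⁻³ = kg·m⁻¹·s⁻²
  (4) [kg·m·s⁻²] / [m²] = kg·m⁻¹·s⁻²
  (5) [s⁻¹] · [kg·m⁻¹·s⁻¹] = kg·m⁻¹·s⁻²
All reduce to kg·m⁻¹·s⁻² except (2), which is kg·m⁻¹·s⁻¹.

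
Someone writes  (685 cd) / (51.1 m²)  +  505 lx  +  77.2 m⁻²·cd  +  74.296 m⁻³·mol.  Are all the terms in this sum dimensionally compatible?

No

Dimensions:
  (685 cd) / (51.1 m²):  [cd] / [m²] = m⁻²·cd
  505 lx:  lx = lm·m⁻² = m⁻²·cd
  77.2 m⁻²·cd:  cd·m⁻² = m⁻²·cd
  74.296 m⁻³·mol:  m⁻³·mol
The terms do not share a single dimension (m⁻²·cd vs m⁻³·mol).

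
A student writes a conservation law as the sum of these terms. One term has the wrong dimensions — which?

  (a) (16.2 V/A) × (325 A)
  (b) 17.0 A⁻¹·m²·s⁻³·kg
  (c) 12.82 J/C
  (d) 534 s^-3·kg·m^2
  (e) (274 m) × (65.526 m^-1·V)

Reduce each to base SI dimensions:
  (a) [kg·m²·s⁻³·A⁻²] · [A] = kg·m²·s⁻³·A⁻¹
  (b) kg·m²·s⁻³·A⁻¹
  (c) J·C⁻¹ = N·m·(s·A)⁻¹ = kg·m²·s⁻³·A⁻¹
  (d) kg·m²·s⁻³
  (e) [m] · [kg·m·s⁻³·A⁻¹] = kg·m²·s⁻³·A⁻¹
All reduce to kg·m²·s⁻³·A⁻¹ except (d), which is kg·m²·s⁻³.

(d)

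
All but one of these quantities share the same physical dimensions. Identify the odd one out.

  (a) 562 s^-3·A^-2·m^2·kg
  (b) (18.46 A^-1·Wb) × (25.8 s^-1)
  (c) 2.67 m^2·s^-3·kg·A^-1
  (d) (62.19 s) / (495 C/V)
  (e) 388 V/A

(c)

Dimensions:
  (a) kg·m²·s⁻³·A⁻²
  (b) [kg·m²·s⁻²·A⁻²] · [s⁻¹] = kg·m²·s⁻³·A⁻²
  (c) kg·m²·s⁻³·A⁻¹
  (d) [s] / [kg⁻¹·m⁻²·s⁴·A²] = kg·m²·s⁻³·A⁻²
  (e) V·A⁻¹ = J·C⁻¹·A⁻¹ = kg·m²·s⁻³·A⁻²
All reduce to kg·m²·s⁻³·A⁻² except (c), which is kg·m²·s⁻³·A⁻¹.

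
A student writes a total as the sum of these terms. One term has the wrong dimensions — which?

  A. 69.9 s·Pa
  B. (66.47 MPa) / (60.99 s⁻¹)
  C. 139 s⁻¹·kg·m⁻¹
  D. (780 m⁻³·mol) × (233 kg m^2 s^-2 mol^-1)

D.

Expand each in SI base units:
  A. Pa·s = N·m⁻²·s = kg·m⁻¹·s⁻¹
  B. [kg·m⁻¹·s⁻²] / [s⁻¹] = kg·m⁻¹·s⁻¹
  C. kg·m⁻¹·s⁻¹
  D. [m⁻³·mol] · [kg·m²·s⁻²·mol⁻¹] = kg·m⁻¹·s⁻²
All reduce to kg·m⁻¹·s⁻¹ except D., which is kg·m⁻¹·s⁻².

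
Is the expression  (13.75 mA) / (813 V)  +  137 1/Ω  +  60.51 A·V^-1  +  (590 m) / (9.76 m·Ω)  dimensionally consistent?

Dimensions:
  (13.75 mA) / (813 V):  [A] / [kg·m²·s⁻³·A⁻¹] = kg⁻¹·m⁻²·s³·A²
  137 1/Ω:  Ω⁻¹ = (V·A⁻¹)⁻¹ = kg⁻¹·m⁻²·s³·A²
  60.51 A·V^-1:  A·V⁻¹ = A·(J·C⁻¹)⁻¹ = kg⁻¹·m⁻²·s³·A²
  (590 m) / (9.76 m·Ω):  [m] / [kg·m³·s⁻³·A⁻²] = kg⁻¹·m⁻²·s³·A²
Every term reduces to kg⁻¹·m⁻²·s³·A².

Yes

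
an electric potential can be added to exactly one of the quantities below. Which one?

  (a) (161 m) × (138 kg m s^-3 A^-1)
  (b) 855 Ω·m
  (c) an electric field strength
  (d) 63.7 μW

(a)

Reference: [electric potential] = kg·m²·s⁻³·A⁻¹.
Each option:
  (a) [m] · [kg·m·s⁻³·A⁻¹] = kg·m²·s⁻³·A⁻¹  ← same
  (b) Ω·m = V·A⁻¹·m = kg·m³·s⁻³·A⁻²
  (c) [electric field strength] = kg·m·s⁻³·A⁻¹
  (d) W = J·s⁻¹ = kg·m²·s⁻³
Only (a) matches kg·m²·s⁻³·A⁻¹.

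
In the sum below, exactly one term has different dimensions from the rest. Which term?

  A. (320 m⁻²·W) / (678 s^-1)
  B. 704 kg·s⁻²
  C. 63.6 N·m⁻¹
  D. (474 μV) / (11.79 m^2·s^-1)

D.

Dimensions:
  A. [kg·s⁻³] / [s⁻¹] = kg·s⁻²
  B. kg·s⁻²
  C. N·m⁻¹ = kg·m·s⁻²·m⁻¹ = kg·s⁻²
  D. [kg·m²·s⁻³·A⁻¹] / [m²·s⁻¹] = kg·s⁻²·A⁻¹
All reduce to kg·s⁻² except D., which is kg·s⁻²·A⁻¹.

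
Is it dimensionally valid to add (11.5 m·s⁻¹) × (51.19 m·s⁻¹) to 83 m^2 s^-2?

Yes

Expand each in SI base units:
  (11.5 m·s⁻¹) × (51.19 m·s⁻¹):  [m·s⁻¹] · [m·s⁻¹] = m²·s⁻²
  83 m^2 s^-2:  m²·s⁻²
Both are m²·s⁻², so they have the same dimensions and can be added.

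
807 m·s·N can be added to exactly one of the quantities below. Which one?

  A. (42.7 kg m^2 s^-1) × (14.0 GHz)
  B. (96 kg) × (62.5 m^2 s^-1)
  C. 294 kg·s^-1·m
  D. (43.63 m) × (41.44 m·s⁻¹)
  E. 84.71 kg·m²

Reference: N·m·s = kg·m·s⁻²·m·s = kg·m²·s⁻¹.
Each option:
  A. [kg·m²·s⁻¹] · [s⁻¹] = kg·m²·s⁻²
  B. [kg] · [m²·s⁻¹] = kg·m²·s⁻¹  ← same
  C. kg·m·s⁻¹
  D. [m] · [m·s⁻¹] = m²·s⁻¹
  E. kg·m²
Only B. matches kg·m²·s⁻¹.

B.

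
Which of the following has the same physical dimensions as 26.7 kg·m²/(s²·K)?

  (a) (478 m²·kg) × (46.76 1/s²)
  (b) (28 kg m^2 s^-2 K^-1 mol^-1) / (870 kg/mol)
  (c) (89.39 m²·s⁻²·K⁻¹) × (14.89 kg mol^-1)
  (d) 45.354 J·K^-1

Reference: kg·m²·s⁻²·K⁻¹.
Each option:
  (a) [kg·m²] · [s⁻²] = kg·m²·s⁻²
  (b) [kg·m²·s⁻²·K⁻¹·mol⁻¹] / [kg·mol⁻¹] = m²·s⁻²·K⁻¹
  (c) [m²·s⁻²·K⁻¹] · [kg·mol⁻¹] = kg·m²·s⁻²·K⁻¹·mol⁻¹
  (d) J·K⁻¹ = N·m·K⁻¹ = kg·m²·s⁻²·K⁻¹  ← same
Only (d) matches kg·m²·s⁻²·K⁻¹.

(d)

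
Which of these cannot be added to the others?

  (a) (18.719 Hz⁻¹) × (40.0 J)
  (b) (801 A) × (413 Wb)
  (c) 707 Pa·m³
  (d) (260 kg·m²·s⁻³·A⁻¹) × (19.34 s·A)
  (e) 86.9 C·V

(a)

Work out the base dimensions of each:
  (a) [s] · [kg·m²·s⁻²] = kg·m²·s⁻¹
  (b) [A] · [kg·m²·s⁻²·A⁻¹] = kg·m²·s⁻²
  (c) Pa·m³ = N·m⁻²·m³ = kg·m²·s⁻²
  (d) [kg·m²·s⁻³·A⁻¹] · [s·A] = kg·m²·s⁻²
  (e) C·V = s·A·J·C⁻¹ = kg·m²·s⁻²
All reduce to kg·m²·s⁻² except (a), which is kg·m²·s⁻¹.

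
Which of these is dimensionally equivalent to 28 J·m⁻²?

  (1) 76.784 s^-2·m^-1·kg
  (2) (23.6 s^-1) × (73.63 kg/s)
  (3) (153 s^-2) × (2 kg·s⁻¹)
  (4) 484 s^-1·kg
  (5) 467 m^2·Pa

Reference: J·m⁻² = N·m·m⁻² = kg·s⁻².
Each option:
  (1) kg·m⁻¹·s⁻²
  (2) [s⁻¹] · [kg·s⁻¹] = kg·s⁻²  ← same
  (3) [s⁻²] · [kg·s⁻¹] = kg·s⁻³
  (4) kg·s⁻¹
  (5) Pa·m² = N·m⁻²·m² = kg·m·s⁻²
Only (2) matches kg·s⁻².

(2)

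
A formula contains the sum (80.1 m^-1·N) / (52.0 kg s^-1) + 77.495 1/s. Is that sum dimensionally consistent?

Expand each in SI base units:
  (80.1 m^-1·N) / (52.0 kg s^-1):  [kg·s⁻²] / [kg·s⁻¹] = s⁻¹
  77.495 1/s:  s⁻¹
Both are s⁻¹, so they have the same dimensions and can be added.

Yes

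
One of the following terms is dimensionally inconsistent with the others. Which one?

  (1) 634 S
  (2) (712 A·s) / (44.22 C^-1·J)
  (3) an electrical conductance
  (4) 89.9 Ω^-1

(2)

Reduce each to base SI dimensions:
  (1) S = Ω⁻¹ = kg⁻¹·m⁻²·s³·A²
  (2) [s·A] / [kg·m²·s⁻³·A⁻¹] = kg⁻¹·m⁻²·s⁴·A²
  (3) [electrical conductance] = kg⁻¹·m⁻²·s³·A²
  (4) Ω⁻¹ = (V·A⁻¹)⁻¹ = kg⁻¹·m⁻²·s³·A²
All reduce to kg⁻¹·m⁻²·s³·A² except (2), which is kg⁻¹·m⁻²·s⁴·A².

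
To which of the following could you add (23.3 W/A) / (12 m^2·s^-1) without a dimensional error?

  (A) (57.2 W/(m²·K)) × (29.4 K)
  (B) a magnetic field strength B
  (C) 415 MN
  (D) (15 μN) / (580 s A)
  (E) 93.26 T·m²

Reference: [kg·m²·s⁻³·A⁻¹] / [m²·s⁻¹] = kg·s⁻²·A⁻¹.
Each option:
  (A) [kg·s⁻³·K⁻¹] · [K] = kg·s⁻³
  (B) [magnetic field strength B] = kg·s⁻²·A⁻¹  ← same
  (C) N = kg·m·s⁻²
  (D) [kg·m·s⁻²] / [s·A] = kg·m·s⁻³·A⁻¹
  (E) T·m² = Wb·m⁻²·m² = kg·m²·s⁻²·A⁻¹
Only (B) matches kg·s⁻²·A⁻¹.

(B)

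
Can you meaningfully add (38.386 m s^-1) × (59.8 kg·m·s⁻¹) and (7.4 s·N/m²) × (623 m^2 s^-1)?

No

Work out the base dimensions of each:
  (38.386 m s^-1) × (59.8 kg·m·s⁻¹):  [m·s⁻¹] · [kg·m·s⁻¹] = kg·m²·s⁻²
  (7.4 s·N/m²) × (623 m^2 s^-1):  [kg·m⁻¹·s⁻¹] · [m²·s⁻¹] = kg·m·s⁻²
kg·m²·s⁻² ≠ kg·m·s⁻², so they cannot be added.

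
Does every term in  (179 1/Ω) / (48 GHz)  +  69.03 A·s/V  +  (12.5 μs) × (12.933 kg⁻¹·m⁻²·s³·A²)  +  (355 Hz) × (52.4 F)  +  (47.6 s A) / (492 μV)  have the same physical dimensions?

Expand each in SI base units:
  (179 1/Ω) / (48 GHz):  [kg⁻¹·m⁻²·s³·A²] / [s⁻¹] = kg⁻¹·m⁻²·s⁴·A²
  69.03 A·s/V:  A·s·V⁻¹ = A·s·(J·C⁻¹)⁻¹ = kg⁻¹·m⁻²·s⁴·A²
  (12.5 μs) × (12.933 kg⁻¹·m⁻²·s³·A²):  [s] · [kg⁻¹·m⁻²·s³·A²] = kg⁻¹·m⁻²·s⁴·A²
  (355 Hz) × (52.4 F):  [s⁻¹] · [kg⁻¹·m⁻²·s⁴·A²] = kg⁻¹·m⁻²·s³·A²
  (47.6 s A) / (492 μV):  [s·A] / [kg·m²·s⁻³·A⁻¹] = kg⁻¹·m⁻²·s⁴·A²
The terms do not share a single dimension (kg⁻¹·m⁻²·s³·A² vs kg⁻¹·m⁻²·s⁴·A²).

No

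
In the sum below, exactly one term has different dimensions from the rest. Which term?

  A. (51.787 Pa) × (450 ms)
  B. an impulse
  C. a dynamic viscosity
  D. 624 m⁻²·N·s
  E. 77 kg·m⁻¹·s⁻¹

Dimensions:
  A. [kg·m⁻¹·s⁻²] · [s] = kg·m⁻¹·s⁻¹
  B. [impulse] = kg·m·s⁻¹
  C. [dynamic viscosity] = kg·m⁻¹·s⁻¹
  D. N·s·m⁻² = kg·m·s⁻²·s·m⁻² = kg·m⁻¹·s⁻¹
  E. kg·m⁻¹·s⁻¹
All reduce to kg·m⁻¹·s⁻¹ except B., which is kg·m·s⁻¹.

B.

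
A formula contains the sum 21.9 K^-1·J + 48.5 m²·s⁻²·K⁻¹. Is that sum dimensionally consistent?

Dimensions:
  21.9 K^-1·J:  J·K⁻¹ = N·m·K⁻¹ = kg·m²·s⁻²·K⁻¹
  48.5 m²·s⁻²·K⁻¹:  m²·s⁻²·K⁻¹
kg·m²·s⁻²·K⁻¹ ≠ m²·s⁻²·K⁻¹, so they cannot be added.

No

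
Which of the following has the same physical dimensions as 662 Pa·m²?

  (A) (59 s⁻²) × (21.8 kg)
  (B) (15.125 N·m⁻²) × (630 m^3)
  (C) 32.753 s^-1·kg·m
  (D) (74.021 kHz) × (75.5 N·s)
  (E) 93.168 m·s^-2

Reference: Pa·m² = N·m⁻²·m² = kg·m·s⁻².
Each option:
  (A) [s⁻²] · [kg] = kg·s⁻²
  (B) [kg·m⁻¹·s⁻²] · [m³] = kg·m²·s⁻²
  (C) kg·m·s⁻¹
  (D) [s⁻¹] · [kg·m·s⁻¹] = kg·m·s⁻²  ← same
  (E) m·s⁻²
Only (D) matches kg·m·s⁻².

(D)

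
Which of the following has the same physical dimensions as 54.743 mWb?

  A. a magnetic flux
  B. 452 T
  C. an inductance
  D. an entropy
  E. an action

A.

Reference: Wb = V·s = kg·m²·s⁻²·A⁻¹.
Each option:
  A. [magnetic flux] = kg·m²·s⁻²·A⁻¹  ← same
  B. T = Wb·m⁻² = kg·s⁻²·A⁻¹
  C. [inductance] = kg·m²·s⁻²·A⁻²
  D. [entropy] = kg·m²·s⁻²·K⁻¹
  E. [action] = kg·m²·s⁻¹
Only A. matches kg·m²·s⁻²·A⁻¹.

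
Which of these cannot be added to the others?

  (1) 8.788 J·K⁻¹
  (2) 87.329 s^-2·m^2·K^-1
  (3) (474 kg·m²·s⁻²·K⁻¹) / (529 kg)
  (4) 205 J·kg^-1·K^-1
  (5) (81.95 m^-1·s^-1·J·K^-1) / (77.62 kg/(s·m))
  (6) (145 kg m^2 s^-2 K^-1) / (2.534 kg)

Work out the base dimensions of each:
  (1) J·K⁻¹ = N·m·K⁻¹ = kg·m²·s⁻²·K⁻¹
  (2) m²·s⁻²·K⁻¹
  (3) [kg·m²·s⁻²·K⁻¹] / [kg] = m²·s⁻²·K⁻¹
  (4) J·kg⁻¹·K⁻¹ = N·m·kg⁻¹·K⁻¹ = m²·s⁻²·K⁻¹
  (5) [kg·m·s⁻³·K⁻¹] / [kg·m⁻¹·s⁻¹] = m²·s⁻²·K⁻¹
  (6) [kg·m²·s⁻²·K⁻¹] / [kg] = m²·s⁻²·K⁻¹
All reduce to m²·s⁻²·K⁻¹ except (1), which is kg·m²·s⁻²·K⁻¹.

(1)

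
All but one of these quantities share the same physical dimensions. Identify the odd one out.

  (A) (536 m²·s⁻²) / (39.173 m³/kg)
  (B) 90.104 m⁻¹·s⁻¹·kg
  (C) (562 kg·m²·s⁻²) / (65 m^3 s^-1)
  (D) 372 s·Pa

(A)

Dimensions:
  (A) [m²·s⁻²] / [kg⁻¹·m³] = kg·m⁻¹·s⁻²
  (B) kg·m⁻¹·s⁻¹
  (C) [kg·m²·s⁻²] / [m³·s⁻¹] = kg·m⁻¹·s⁻¹
  (D) Pa·s = N·m⁻²·s = kg·m⁻¹·s⁻¹
All reduce to kg·m⁻¹·s⁻¹ except (A), which is kg·m⁻¹·s⁻².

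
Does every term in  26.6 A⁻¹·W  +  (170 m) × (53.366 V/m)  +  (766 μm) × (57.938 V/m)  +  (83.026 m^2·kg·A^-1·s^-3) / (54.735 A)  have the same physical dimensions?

No

Work out the base dimensions of each:
  26.6 A⁻¹·W:  W·A⁻¹ = J·s⁻¹·A⁻¹ = kg·m²·s⁻³·A⁻¹
  (170 m) × (53.366 V/m):  [m] · [kg·m·s⁻³·A⁻¹] = kg·m²·s⁻³·A⁻¹
  (766 μm) × (57.938 V/m):  [m] · [kg·m·s⁻³·A⁻¹] = kg·m²·s⁻³·A⁻¹
  (83.026 m^2·kg·A^-1·s^-3) / (54.735 A):  [kg·m²·s⁻³·A⁻¹] / [A] = kg·m²·s⁻³·A⁻²
The terms do not share a single dimension (kg·m²·s⁻³·A⁻² vs kg·m²·s⁻³·A⁻¹).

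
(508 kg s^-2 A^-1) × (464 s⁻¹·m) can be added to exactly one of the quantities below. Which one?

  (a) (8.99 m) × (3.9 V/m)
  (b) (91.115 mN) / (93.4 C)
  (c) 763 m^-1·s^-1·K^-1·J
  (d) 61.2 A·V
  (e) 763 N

(b)

Reference: [kg·s⁻²·A⁻¹] · [m·s⁻¹] = kg·m·s⁻³·A⁻¹.
Each option:
  (a) [m] · [kg·m·s⁻³·A⁻¹] = kg·m²·s⁻³·A⁻¹
  (b) [kg·m·s⁻²] / [s·A] = kg·m·s⁻³·A⁻¹  ← same
  (c) J·s⁻¹·m⁻¹·K⁻¹ = N·m·s⁻¹·m⁻¹·K⁻¹ = kg·m·s⁻³·K⁻¹
  (d) V·A = J·C⁻¹·A = kg·m²·s⁻³
  (e) N = kg·m·s⁻²
Only (b) matches kg·m·s⁻³·A⁻¹.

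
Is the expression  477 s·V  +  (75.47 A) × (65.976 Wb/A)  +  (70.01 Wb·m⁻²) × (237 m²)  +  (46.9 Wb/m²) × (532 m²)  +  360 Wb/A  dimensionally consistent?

Work out the base dimensions of each:
  477 s·V:  V·s = J·C⁻¹·s = kg·m²·s⁻²·A⁻¹
  (75.47 A) × (65.976 Wb/A):  [A] · [kg·m²·s⁻²·A⁻²] = kg·m²·s⁻²·A⁻¹
  (70.01 Wb·m⁻²) × (237 m²):  [kg·s⁻²·A⁻¹] · [m²] = kg·m²·s⁻²·A⁻¹
  (46.9 Wb/m²) × (532 m²):  [kg·s⁻²·A⁻¹] · [m²] = kg·m²·s⁻²·A⁻¹
  360 Wb/A:  Wb·A⁻¹ = V·s·A⁻¹ = kg·m²·s⁻²·A⁻²
The terms do not share a single dimension (kg·m²·s⁻²·A⁻² vs kg·m²·s⁻²·A⁻¹).

No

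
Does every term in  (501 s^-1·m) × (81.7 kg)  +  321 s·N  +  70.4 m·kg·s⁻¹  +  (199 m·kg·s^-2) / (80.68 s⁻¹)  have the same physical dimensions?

Yes

Reduce each to base SI dimensions:
  (501 s^-1·m) × (81.7 kg):  [m·s⁻¹] · [kg] = kg·m·s⁻¹
  321 s·N:  N·s = kg·m·s⁻²·s = kg·m·s⁻¹
  70.4 m·kg·s⁻¹:  kg·m·s⁻¹
  (199 m·kg·s^-2) / (80.68 s⁻¹):  [kg·m·s⁻²] / [s⁻¹] = kg·m·s⁻¹
Every term reduces to kg·m·s⁻¹.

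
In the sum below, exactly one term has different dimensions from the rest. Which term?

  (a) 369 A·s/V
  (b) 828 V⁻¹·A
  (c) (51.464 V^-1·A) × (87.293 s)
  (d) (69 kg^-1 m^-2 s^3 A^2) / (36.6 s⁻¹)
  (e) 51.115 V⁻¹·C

In SI base units:
  (a) A·s·V⁻¹ = A·s·(J·C⁻¹)⁻¹ = kg⁻¹·m⁻²·s⁴·A²
  (b) A·V⁻¹ = A·(J·C⁻¹)⁻¹ = kg⁻¹·m⁻²·s³·A²
  (c) [kg⁻¹·m⁻²·s³·A²] · [s] = kg⁻¹·m⁻²·s⁴·A²
  (d) [kg⁻¹·m⁻²·s³·A²] / [s⁻¹] = kg⁻¹·m⁻²·s⁴·A²
  (e) C·V⁻¹ = s·A·(J·C⁻¹)⁻¹ = kg⁻¹·m⁻²·s⁴·A²
All reduce to kg⁻¹·m⁻²·s⁴·A² except (b), which is kg⁻¹·m⁻²·s³·A².

(b)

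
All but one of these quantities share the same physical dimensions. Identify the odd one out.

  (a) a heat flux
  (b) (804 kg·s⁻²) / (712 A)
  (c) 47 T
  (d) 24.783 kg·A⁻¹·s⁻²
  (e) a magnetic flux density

Work out the base dimensions of each:
  (a) [heat flux] = kg·s⁻³
  (b) [kg·s⁻²] / [A] = kg·s⁻²·A⁻¹
  (c) T = Wb·m⁻² = kg·s⁻²·A⁻¹
  (d) kg·s⁻²·A⁻¹
  (e) [magnetic flux density] = kg·s⁻²·A⁻¹
All reduce to kg·s⁻²·A⁻¹ except (a), which is kg·s⁻³.

(a)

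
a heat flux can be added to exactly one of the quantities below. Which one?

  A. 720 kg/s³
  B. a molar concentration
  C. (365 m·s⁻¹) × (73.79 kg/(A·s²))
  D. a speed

Reference: [heat flux] = kg·s⁻³.
Each option:
  A. kg·s⁻³  ← same
  B. [molar concentration] = m⁻³·mol
  C. [m·s⁻¹] · [kg·s⁻²·A⁻¹] = kg·m·s⁻³·A⁻¹
  D. [speed] = m·s⁻¹
Only A. matches kg·s⁻³.

A.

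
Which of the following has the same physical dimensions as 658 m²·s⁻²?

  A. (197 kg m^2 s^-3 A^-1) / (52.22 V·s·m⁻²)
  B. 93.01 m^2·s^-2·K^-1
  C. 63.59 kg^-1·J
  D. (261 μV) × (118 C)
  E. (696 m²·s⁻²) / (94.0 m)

Reference: m²·s⁻².
Each option:
  A. [kg·m²·s⁻³·A⁻¹] / [kg·s⁻²·A⁻¹] = m²·s⁻¹
  B. m²·s⁻²·K⁻¹
  C. J·kg⁻¹ = N·m·kg⁻¹ = m²·s⁻²  ← same
  D. [kg·m²·s⁻³·A⁻¹] · [s·A] = kg·m²·s⁻²
  E. [m²·s⁻²] / [m] = m·s⁻²
Only C. matches m²·s⁻².

C.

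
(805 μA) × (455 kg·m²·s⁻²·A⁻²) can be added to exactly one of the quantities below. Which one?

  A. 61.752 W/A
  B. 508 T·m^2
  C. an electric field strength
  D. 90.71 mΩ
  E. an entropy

B.

Reference: [A] · [kg·m²·s⁻²·A⁻²] = kg·m²·s⁻²·A⁻¹.
Each option:
  A. W·A⁻¹ = J·s⁻¹·A⁻¹ = kg·m²·s⁻³·A⁻¹
  B. T·m² = Wb·m⁻²·m² = kg·m²·s⁻²·A⁻¹  ← same
  C. [electric field strength] = kg·m·s⁻³·A⁻¹
  D. Ω = V·A⁻¹ = kg·m²·s⁻³·A⁻²
  E. [entropy] = kg·m²·s⁻²·K⁻¹
Only B. matches kg·m²·s⁻²·A⁻¹.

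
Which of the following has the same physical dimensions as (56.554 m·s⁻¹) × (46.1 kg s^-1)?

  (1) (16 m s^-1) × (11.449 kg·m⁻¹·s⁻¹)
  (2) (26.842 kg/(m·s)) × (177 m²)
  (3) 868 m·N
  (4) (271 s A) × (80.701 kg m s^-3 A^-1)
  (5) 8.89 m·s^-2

(4)

Reference: [m·s⁻¹] · [kg·s⁻¹] = kg·m·s⁻².
Each option:
  (1) [m·s⁻¹] · [kg·m⁻¹·s⁻¹] = kg·s⁻²
  (2) [kg·m⁻¹·s⁻¹] · [m²] = kg·m·s⁻¹
  (3) N·m = kg·m·s⁻²·m = kg·m²·s⁻²
  (4) [s·A] · [kg·m·s⁻³·A⁻¹] = kg·m·s⁻²  ← same
  (5) m·s⁻²
Only (4) matches kg·m·s⁻².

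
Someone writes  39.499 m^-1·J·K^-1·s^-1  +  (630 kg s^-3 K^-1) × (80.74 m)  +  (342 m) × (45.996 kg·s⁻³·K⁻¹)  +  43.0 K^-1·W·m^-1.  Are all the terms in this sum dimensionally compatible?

Yes

Work out the base dimensions of each:
  39.499 m^-1·J·K^-1·s^-1:  J·s⁻¹·m⁻¹·K⁻¹ = N·m·s⁻¹·m⁻¹·K⁻¹ = kg·m·s⁻³·K⁻¹
  (630 kg s^-3 K^-1) × (80.74 m):  [kg·s⁻³·K⁻¹] · [m] = kg·m·s⁻³·K⁻¹
  (342 m) × (45.996 kg·s⁻³·K⁻¹):  [m] · [kg·s⁻³·K⁻¹] = kg·m·s⁻³·K⁻¹
  43.0 K^-1·W·m^-1:  W·m⁻¹·K⁻¹ = J·s⁻¹·m⁻¹·K⁻¹ = kg·m·s⁻³·K⁻¹
Every term reduces to kg·m·s⁻³·K⁻¹.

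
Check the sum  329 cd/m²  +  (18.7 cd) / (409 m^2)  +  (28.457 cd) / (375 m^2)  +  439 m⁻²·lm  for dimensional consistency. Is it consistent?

In SI base units:
  329 cd/m²:  cd·m⁻² = m⁻²·cd
  (18.7 cd) / (409 m^2):  [cd] / [m²] = m⁻²·cd
  (28.457 cd) / (375 m^2):  [cd] / [m²] = m⁻²·cd
  439 m⁻²·lm:  lm·m⁻² = cd·m⁻² = m⁻²·cd
Every term reduces to m⁻²·cd.

Yes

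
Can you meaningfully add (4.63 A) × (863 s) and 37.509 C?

Dimensions:
  (4.63 A) × (863 s):  [A] · [s] = s·A
  37.509 C:  C = s·A
Both are s·A, so they have the same dimensions and can be added.

Yes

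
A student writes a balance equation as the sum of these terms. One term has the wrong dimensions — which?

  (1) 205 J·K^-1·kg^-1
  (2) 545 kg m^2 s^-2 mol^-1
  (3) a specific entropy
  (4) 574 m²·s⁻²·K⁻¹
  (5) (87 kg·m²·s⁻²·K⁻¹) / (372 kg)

Work out the base dimensions of each:
  (1) J·kg⁻¹·K⁻¹ = N·m·kg⁻¹·K⁻¹ = m²·s⁻²·K⁻¹
  (2) kg·m²·s⁻²·mol⁻¹
  (3) [specific entropy] = m²·s⁻²·K⁻¹
  (4) m²·s⁻²·K⁻¹
  (5) [kg·m²·s⁻²·K⁻¹] / [kg] = m²·s⁻²·K⁻¹
All reduce to m²·s⁻²·K⁻¹ except (2), which is kg·m²·s⁻²·mol⁻¹.

(2)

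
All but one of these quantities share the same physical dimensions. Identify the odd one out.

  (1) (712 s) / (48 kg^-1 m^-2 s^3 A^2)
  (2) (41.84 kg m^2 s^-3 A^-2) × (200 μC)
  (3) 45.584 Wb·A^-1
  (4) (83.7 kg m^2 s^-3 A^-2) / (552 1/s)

In SI base units:
  (1) [s] / [kg⁻¹·m⁻²·s³·A²] = kg·m²·s⁻²·A⁻²
  (2) [kg·m²·s⁻³·A⁻²] · [s·A] = kg·m²·s⁻²·A⁻¹
  (3) Wb·A⁻¹ = V·s·A⁻¹ = kg·m²·s⁻²·A⁻²
  (4) [kg·m²·s⁻³·A⁻²] / [s⁻¹] = kg·m²·s⁻²·A⁻²
All reduce to kg·m²·s⁻²·A⁻² except (2), which is kg·m²·s⁻²·A⁻¹.

(2)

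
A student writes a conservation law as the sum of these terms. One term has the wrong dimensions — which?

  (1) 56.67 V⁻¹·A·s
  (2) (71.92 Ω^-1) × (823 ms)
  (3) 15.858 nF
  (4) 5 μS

Work out the base dimensions of each:
  (1) A·s·V⁻¹ = A·s·(J·C⁻¹)⁻¹ = kg⁻¹·m⁻²·s⁴·A²
  (2) [kg⁻¹·m⁻²·s³·A²] · [s] = kg⁻¹·m⁻²·s⁴·A²
  (3) F = C·V⁻¹ = kg⁻¹·m⁻²·s⁴·A²
  (4) S = Ω⁻¹ = kg⁻¹·m⁻²·s³·A²
All reduce to kg⁻¹·m⁻²·s⁴·A² except (4), which is kg⁻¹·m⁻²·s³·A².

(4)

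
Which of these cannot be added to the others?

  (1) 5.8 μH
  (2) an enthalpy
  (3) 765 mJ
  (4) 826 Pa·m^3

(1)

Expand each in SI base units:
  (1) H = V·s·A⁻¹ = kg·m²·s⁻²·A⁻²
  (2) [enthalpy] = kg·m²·s⁻²
  (3) J = N·m = kg·m²·s⁻²
  (4) Pa·m³ = N·m⁻²·m³ = kg·m²·s⁻²
All reduce to kg·m²·s⁻² except (1), which is kg·m²·s⁻²·A⁻².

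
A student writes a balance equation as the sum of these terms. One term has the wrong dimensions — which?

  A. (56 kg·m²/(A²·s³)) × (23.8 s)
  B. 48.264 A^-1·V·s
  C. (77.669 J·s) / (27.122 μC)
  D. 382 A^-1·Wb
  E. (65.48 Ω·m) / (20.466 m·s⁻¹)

C.

Work out the base dimensions of each:
  A. [kg·m²·s⁻³·A⁻²] · [s] = kg·m²·s⁻²·A⁻²
  B. V·s·A⁻¹ = J·C⁻¹·s·A⁻¹ = kg·m²·s⁻²·A⁻²
  C. [kg·m²·s⁻¹] / [s·A] = kg·m²·s⁻²·A⁻¹
  D. Wb·A⁻¹ = V·s·A⁻¹ = kg·m²·s⁻²·A⁻²
  E. [kg·m³·s⁻³·A⁻²] / [m·s⁻¹] = kg·m²·s⁻²·A⁻²
All reduce to kg·m²·s⁻²·A⁻² except C., which is kg·m²·s⁻²·A⁻¹.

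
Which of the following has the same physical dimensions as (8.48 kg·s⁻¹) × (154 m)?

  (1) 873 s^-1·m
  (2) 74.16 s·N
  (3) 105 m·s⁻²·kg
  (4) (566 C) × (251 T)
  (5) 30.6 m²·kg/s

(2)

Reference: [kg·s⁻¹] · [m] = kg·m·s⁻¹.
Each option:
  (1) m·s⁻¹
  (2) N·s = kg·m·s⁻²·s = kg·m·s⁻¹  ← same
  (3) kg·m·s⁻²
  (4) [s·A] · [kg·s⁻²·A⁻¹] = kg·s⁻¹
  (5) kg·m²·s⁻¹
Only (2) matches kg·m·s⁻¹.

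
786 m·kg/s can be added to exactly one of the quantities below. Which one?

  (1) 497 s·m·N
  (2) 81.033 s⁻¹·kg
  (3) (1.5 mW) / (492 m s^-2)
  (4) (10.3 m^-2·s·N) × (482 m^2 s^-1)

Reference: kg·m·s⁻¹.
Each option:
  (1) N·m·s = kg·m·s⁻²·m·s = kg·m²·s⁻¹
  (2) kg·s⁻¹
  (3) [kg·m²·s⁻³] / [m·s⁻²] = kg·m·s⁻¹  ← same
  (4) [kg·m⁻¹·s⁻¹] · [m²·s⁻¹] = kg·m·s⁻²
Only (3) matches kg·m·s⁻¹.

(3)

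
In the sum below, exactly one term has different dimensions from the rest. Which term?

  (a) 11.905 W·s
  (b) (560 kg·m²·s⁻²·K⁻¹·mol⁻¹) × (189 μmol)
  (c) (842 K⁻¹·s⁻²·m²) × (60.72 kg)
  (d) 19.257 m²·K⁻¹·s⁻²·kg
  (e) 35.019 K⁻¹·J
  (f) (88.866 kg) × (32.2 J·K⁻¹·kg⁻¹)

(a)

Work out the base dimensions of each:
  (a) W·s = J·s⁻¹·s = kg·m²·s⁻²
  (b) [kg·m²·s⁻²·K⁻¹·mol⁻¹] · [mol] = kg·m²·s⁻²·K⁻¹
  (c) [m²·s⁻²·K⁻¹] · [kg] = kg·m²·s⁻²·K⁻¹
  (d) kg·m²·s⁻²·K⁻¹
  (e) J·K⁻¹ = N·m·K⁻¹ = kg·m²·s⁻²·K⁻¹
  (f) [kg] · [m²·s⁻²·K⁻¹] = kg·m²·s⁻²·K⁻¹
All reduce to kg·m²·s⁻²·K⁻¹ except (a), which is kg·m²·s⁻².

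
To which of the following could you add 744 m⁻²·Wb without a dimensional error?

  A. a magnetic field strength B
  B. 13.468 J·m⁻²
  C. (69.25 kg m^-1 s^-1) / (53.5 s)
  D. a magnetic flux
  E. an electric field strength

A.

Reference: Wb·m⁻² = V·s·m⁻² = kg·s⁻²·A⁻¹.
Each option:
  A. [magnetic field strength B] = kg·s⁻²·A⁻¹  ← same
  B. J·m⁻² = N·m·m⁻² = kg·s⁻²
  C. [kg·m⁻¹·s⁻¹] / [s] = kg·m⁻¹·s⁻²
  D. [magnetic flux] = kg·m²·s⁻²·A⁻¹
  E. [electric field strength] = kg·m·s⁻³·A⁻¹
Only A. matches kg·s⁻²·A⁻¹.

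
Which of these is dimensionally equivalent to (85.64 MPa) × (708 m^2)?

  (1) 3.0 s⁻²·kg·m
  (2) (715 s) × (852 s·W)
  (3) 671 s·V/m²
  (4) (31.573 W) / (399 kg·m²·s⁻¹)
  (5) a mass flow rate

(1)

Reference: [kg·m⁻¹·s⁻²] · [m²] = kg·m·s⁻².
Each option:
  (1) kg·m·s⁻²  ← same
  (2) [s] · [kg·m²·s⁻²] = kg·m²·s⁻¹
  (3) V·s·m⁻² = J·C⁻¹·s·m⁻² = kg·s⁻²·A⁻¹
  (4) [kg·m²·s⁻³] / [kg·m²·s⁻¹] = s⁻²
  (5) [mass flow rate] = kg·s⁻¹
Only (1) matches kg·m·s⁻².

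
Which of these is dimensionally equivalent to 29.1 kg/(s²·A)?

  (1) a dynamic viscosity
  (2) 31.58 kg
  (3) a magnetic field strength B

Reference: kg·s⁻²·A⁻¹.
Each option:
  (1) [dynamic viscosity] = kg·m⁻¹·s⁻¹
  (2) kg
  (3) [magnetic field strength B] = kg·s⁻²·A⁻¹  ← same
Only (3) matches kg·s⁻²·A⁻¹.

(3)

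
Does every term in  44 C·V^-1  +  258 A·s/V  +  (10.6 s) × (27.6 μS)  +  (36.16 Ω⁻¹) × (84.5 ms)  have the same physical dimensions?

Yes

Dimensions:
  44 C·V^-1:  C·V⁻¹ = s·A·(J·C⁻¹)⁻¹ = kg⁻¹·m⁻²·s⁴·A²
  258 A·s/V:  A·s·V⁻¹ = A·s·(J·C⁻¹)⁻¹ = kg⁻¹·m⁻²·s⁴·A²
  (10.6 s) × (27.6 μS):  [s] · [kg⁻¹·m⁻²·s³·A²] = kg⁻¹·m⁻²·s⁴·A²
  (36.16 Ω⁻¹) × (84.5 ms):  [kg⁻¹·m⁻²·s³·A²] · [s] = kg⁻¹·m⁻²·s⁴·A²
Every term reduces to kg⁻¹·m⁻²·s⁴·A².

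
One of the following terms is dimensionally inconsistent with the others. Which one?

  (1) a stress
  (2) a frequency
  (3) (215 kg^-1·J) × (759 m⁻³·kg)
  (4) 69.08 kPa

(2)

Work out the base dimensions of each:
  (1) [stress] = kg·m⁻¹·s⁻²
  (2) [frequency] = s⁻¹
  (3) [m²·s⁻²] · [kg·m⁻³] = kg·m⁻¹·s⁻²
  (4) Pa = N·m⁻² = kg·m⁻¹·s⁻²
All reduce to kg·m⁻¹·s⁻² except (2), which is s⁻¹.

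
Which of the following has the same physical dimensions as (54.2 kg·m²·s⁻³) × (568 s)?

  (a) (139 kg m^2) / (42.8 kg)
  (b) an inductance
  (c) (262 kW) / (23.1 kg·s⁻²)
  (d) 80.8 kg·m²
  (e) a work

(e)

Reference: [kg·m²·s⁻³] · [s] = kg·m²·s⁻².
Each option:
  (a) [kg·m²] / [kg] = m²
  (b) [inductance] = kg·m²·s⁻²·A⁻²
  (c) [kg·m²·s⁻³] / [kg·s⁻²] = m²·s⁻¹
  (d) kg·m²
  (e) [work] = kg·m²·s⁻²  ← same
Only (e) matches kg·m²·s⁻².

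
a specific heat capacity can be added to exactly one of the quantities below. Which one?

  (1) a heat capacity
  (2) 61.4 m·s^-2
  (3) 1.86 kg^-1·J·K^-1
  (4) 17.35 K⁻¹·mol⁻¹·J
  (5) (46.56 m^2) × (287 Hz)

Reference: [specific heat capacity] = m²·s⁻²·K⁻¹.
Each option:
  (1) [heat capacity] = kg·m²·s⁻²·K⁻¹
  (2) m·s⁻²
  (3) J·kg⁻¹·K⁻¹ = N·m·kg⁻¹·K⁻¹ = m²·s⁻²·K⁻¹  ← same
  (4) J·mol⁻¹·K⁻¹ = N·m·mol⁻¹·K⁻¹ = kg·m²·s⁻²·K⁻¹·mol⁻¹
  (5) [m²] · [s⁻¹] = m²·s⁻¹
Only (3) matches m²·s⁻²·K⁻¹.

(3)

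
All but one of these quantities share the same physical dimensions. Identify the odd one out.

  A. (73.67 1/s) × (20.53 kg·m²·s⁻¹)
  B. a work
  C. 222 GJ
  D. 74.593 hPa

D.

In SI base units:
  A. [s⁻¹] · [kg·m²·s⁻¹] = kg·m²·s⁻²
  B. [work] = kg·m²·s⁻²
  C. J = N·m = kg·m²·s⁻²
  D. Pa = N·m⁻² = kg·m⁻¹·s⁻²
All reduce to kg·m²·s⁻² except D., which is kg·m⁻¹·s⁻².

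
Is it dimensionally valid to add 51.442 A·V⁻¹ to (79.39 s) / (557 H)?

In SI base units:
  51.442 A·V⁻¹:  A·V⁻¹ = A·(J·C⁻¹)⁻¹ = kg⁻¹·m⁻²·s³·A²
  (79.39 s) / (557 H):  [s] / [kg·m²·s⁻²·A⁻²] = kg⁻¹·m⁻²·s³·A²
Both are kg⁻¹·m⁻²·s³·A², so they have the same dimensions and can be added.

Yes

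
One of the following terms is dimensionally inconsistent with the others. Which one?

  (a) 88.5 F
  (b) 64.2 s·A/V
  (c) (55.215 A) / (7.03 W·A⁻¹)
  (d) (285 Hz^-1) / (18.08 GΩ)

Expand each in SI base units:
  (a) F = C·V⁻¹ = kg⁻¹·m⁻²·s⁴·A²
  (b) A·s·V⁻¹ = A·s·(J·C⁻¹)⁻¹ = kg⁻¹·m⁻²·s⁴·A²
  (c) [A] / [kg·m²·s⁻³·A⁻¹] = kg⁻¹·m⁻²·s³·A²
  (d) [s] / [kg·m²·s⁻³·A⁻²] = kg⁻¹·m⁻²·s⁴·A²
All reduce to kg⁻¹·m⁻²·s⁴·A² except (c), which is kg⁻¹·m⁻²·s³·A².

(c)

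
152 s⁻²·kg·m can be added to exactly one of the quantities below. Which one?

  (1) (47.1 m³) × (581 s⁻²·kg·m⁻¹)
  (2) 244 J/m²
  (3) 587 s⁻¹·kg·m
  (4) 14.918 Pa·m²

(4)

Reference: kg·m·s⁻².
Each option:
  (1) [m³] · [kg·m⁻¹·s⁻²] = kg·m²·s⁻²
  (2) J·m⁻² = N·m·m⁻² = kg·s⁻²
  (3) kg·m·s⁻¹
  (4) Pa·m² = N·m⁻²·m² = kg·m·s⁻²  ← same
Only (4) matches kg·m·s⁻².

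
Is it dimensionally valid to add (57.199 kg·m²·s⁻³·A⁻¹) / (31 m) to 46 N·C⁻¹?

Yes

In SI base units:
  (57.199 kg·m²·s⁻³·A⁻¹) / (31 m):  [kg·m²·s⁻³·A⁻¹] / [m] = kg·m·s⁻³·A⁻¹
  46 N·C⁻¹:  N·C⁻¹ = kg·m·s⁻²·(s·A)⁻¹ = kg·m·s⁻³·A⁻¹
Both are kg·m·s⁻³·A⁻¹, so they have the same dimensions and can be added.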